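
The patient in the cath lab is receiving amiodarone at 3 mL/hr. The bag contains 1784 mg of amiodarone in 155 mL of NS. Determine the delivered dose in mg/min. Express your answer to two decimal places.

0.58 mg/min

Concentration = 1784 mg ÷ 155 mL = 11.50968 mg/mL
Drug rate = 3 mL/hr × 11.50968 mg/mL = 34.52903 mg/hr
34.52903 mg/hr ÷ 60 min/hr = 0.5754839 mg/min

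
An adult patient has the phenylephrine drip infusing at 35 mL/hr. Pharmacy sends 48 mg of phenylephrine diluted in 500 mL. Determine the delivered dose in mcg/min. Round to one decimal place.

56.0 mcg/min

Concentration = 48 mg ÷ 500 mL = 0.096 mg/mL = 96 mcg/mL
Drug rate = 35 mL/hr × 96 mcg/mL = 3360 mcg/hr
3360 mcg/hr ÷ 60 min/hr = 56 mcg/min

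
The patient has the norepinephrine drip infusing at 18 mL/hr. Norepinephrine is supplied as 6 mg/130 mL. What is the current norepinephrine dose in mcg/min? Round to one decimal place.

Concentration = 6 mg ÷ 130 mL = 0.04615385 mg/mL = 46.15385 mcg/mL
Drug rate = 18 mL/hr × 46.15385 mcg/mL = 830.7692 mcg/hr
830.7692 mcg/hr ÷ 60 min/hr = 13.84615 mcg/min

13.8 mcg/min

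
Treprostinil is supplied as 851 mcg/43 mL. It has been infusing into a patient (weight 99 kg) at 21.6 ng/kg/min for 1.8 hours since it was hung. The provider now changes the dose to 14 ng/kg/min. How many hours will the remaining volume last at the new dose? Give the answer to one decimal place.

7.5 hours

Initial rate:
Dose = 21.6 ng/kg/min × 99 kg = 2138.4 ng/min
2138.4 ng/min × 60 min/hr = 128304 ng/hr
Concentration = 851 mcg ÷ 43 mL = 19.7907 mcg/mL = 19790.7 ng/mL
Rate = 128304 ng/hr ÷ 19790.7 ng/mL = 6.483046 mL/hr
Volume infused so far = 6.483046 mL/hr × 1.8 hr = 11.66948 mL
Volume remaining = 43 − 11.66948 = 31.33052 mL
New rate:
Dose = 14 ng/kg/min × 99 kg = 1386 ng/min
1386 ng/min × 60 min/hr = 83160 ng/hr
Rate = 83160 ng/hr ÷ 19790.7 ng/mL = 4.201974 mL/hr
Time remaining = 31.33052 mL ÷ 4.201974 mL/hr = 7.456142 hr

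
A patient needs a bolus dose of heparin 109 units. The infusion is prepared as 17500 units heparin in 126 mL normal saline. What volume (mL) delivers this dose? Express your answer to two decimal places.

Concentration = 17500 units ÷ 126 mL = 138.8889 units/mL
Volume = 109 units ÷ 138.8889 units/mL = 0.7848 mL

0.78 mL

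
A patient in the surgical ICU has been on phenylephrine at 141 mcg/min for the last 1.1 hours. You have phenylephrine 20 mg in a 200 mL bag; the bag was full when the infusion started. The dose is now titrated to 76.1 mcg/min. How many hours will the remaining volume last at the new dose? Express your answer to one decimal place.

Initial rate:
141 mcg/min × 60 min/hr = 8460 mcg/hr
Concentration = 20 mg ÷ 200 mL = 0.1 mg/mL = 100 mcg/mL
Rate = 8460 mcg/hr ÷ 100 mcg/mL = 84.6 mL/hr
Volume infused so far = 84.6 mL/hr × 1.1 hr = 93.06 mL
Volume remaining = 200 − 93.06 = 106.94 mL
New rate:
76.1 mcg/min × 60 min/hr = 4566 mcg/hr
Rate = 4566 mcg/hr ÷ 100 mcg/mL = 45.66 mL/hr
Time remaining = 106.94 mL ÷ 45.66 mL/hr = 2.342094 hr

2.3 hours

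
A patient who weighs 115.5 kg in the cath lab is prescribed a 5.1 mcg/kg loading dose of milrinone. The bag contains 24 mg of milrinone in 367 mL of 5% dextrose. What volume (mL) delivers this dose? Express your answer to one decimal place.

9.0 mL

Dose = 5.1 mcg/kg × 115.5 kg = 589.05 mcg
Concentration = 24 mg ÷ 367 mL = 0.0653951 mg/mL = 65.3951 mcg/mL
Volume = 589.05 mcg ÷ 65.3951 mcg/mL = 9.007556 mL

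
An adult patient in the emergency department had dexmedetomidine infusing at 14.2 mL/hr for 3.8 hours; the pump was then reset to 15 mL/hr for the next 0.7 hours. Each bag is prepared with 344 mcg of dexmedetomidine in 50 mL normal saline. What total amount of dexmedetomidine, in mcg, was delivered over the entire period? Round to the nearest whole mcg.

Concentration = 344 mcg ÷ 50 mL = 6.88 mcg/mL
Stage 1: 14.2 mL/hr × 3.8 hr = 53.96 mL → 53.96 mL × 6.88 mcg/mL = 371.2448 mcg
Stage 2: 15 mL/hr × 0.7 hr = 10.5 mL → 10.5 mL × 6.88 mcg/mL = 72.24 mcg
Total = 371.2448 + 72.24 = 443.4848 mcg

443 mcg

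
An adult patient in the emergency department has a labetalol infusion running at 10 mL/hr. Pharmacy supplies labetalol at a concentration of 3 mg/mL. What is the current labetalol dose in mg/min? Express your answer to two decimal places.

Drug rate = 10 mL/hr × 3 mg/mL = 30 mg/hr
30 mg/hr ÷ 60 min/hr = 0.5 mg/min

0.50 mg/min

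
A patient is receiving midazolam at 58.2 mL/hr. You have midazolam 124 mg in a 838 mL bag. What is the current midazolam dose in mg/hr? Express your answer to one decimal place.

Concentration = 124 mg ÷ 838 mL = 0.1479714 mg/mL
Drug rate = 58.2 mL/hr × 0.1479714 mg/mL = 8.611933 mg/hr

8.6 mg/hr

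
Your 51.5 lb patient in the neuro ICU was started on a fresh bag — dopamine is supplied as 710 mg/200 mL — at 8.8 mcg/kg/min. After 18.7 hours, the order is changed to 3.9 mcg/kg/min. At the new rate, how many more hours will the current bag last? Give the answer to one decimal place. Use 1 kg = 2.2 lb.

87.4 hours

Initial rate:
Weight = 51.5 lb ÷ 2.2 lb/kg = 23.40909 kg
Dose = 8.8 mcg/kg/min × 23.40909 kg = 206 mcg/min
206 mcg/min × 60 min/hr = 12360 mcg/hr
Concentration = 710 mg ÷ 200 mL = 3.55 mg/mL = 3550 mcg/mL
Rate = 12360 mcg/hr ÷ 3550 mcg/mL = 3.48169 mL/hr
Volume infused so far = 3.48169 mL/hr × 18.7 hr = 65.10761 mL
Volume remaining = 200 − 65.10761 = 134.8924 mL
New rate:
Dose = 3.9 mcg/kg/min × 23.40909 kg = 91.29545 mcg/min
91.29545 mcg/min × 60 min/hr = 5477.727 mcg/hr
Rate = 5477.727 mcg/hr ÷ 3550 mcg/mL = 1.543022 mL/hr
Time remaining = 134.8924 mL ÷ 1.543022 mL/hr = 87.42093 hr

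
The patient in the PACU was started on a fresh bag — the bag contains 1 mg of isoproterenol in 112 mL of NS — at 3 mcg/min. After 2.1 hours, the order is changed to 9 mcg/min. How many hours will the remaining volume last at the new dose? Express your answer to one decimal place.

1.2 hours

Initial rate:
3 mcg/min × 60 min/hr = 180 mcg/hr
Concentration = 1 mg ÷ 112 mL = 0.008928571 mg/mL = 8.928571 mcg/mL
Rate = 180 mcg/hr ÷ 8.928571 mcg/mL = 20.16 mL/hr
Volume infused so far = 20.16 mL/hr × 2.1 hr = 42.336 mL
Volume remaining = 112 − 42.336 = 69.664 mL
New rate:
9 mcg/min × 60 min/hr = 540 mcg/hr
Rate = 540 mcg/hr ÷ 8.928571 mcg/mL = 60.48 mL/hr
Time remaining = 69.664 mL ÷ 60.48 mL/hr = 1.151852 hr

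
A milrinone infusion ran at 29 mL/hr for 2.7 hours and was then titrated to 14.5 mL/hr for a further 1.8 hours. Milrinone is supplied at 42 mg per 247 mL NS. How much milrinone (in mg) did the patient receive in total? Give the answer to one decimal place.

17.8 mg

Concentration = 42 mg ÷ 247 mL = 0.1700405 mg/mL
Stage 1: 29 mL/hr × 2.7 hr = 78.3 mL → 78.3 mL × 0.1700405 mg/mL = 13.31417 mg
Stage 2: 14.5 mL/hr × 1.8 hr = 26.1 mL → 26.1 mL × 0.1700405 mg/mL = 4.438057 mg
Total = 13.31417 + 4.438057 = 17.75223 mg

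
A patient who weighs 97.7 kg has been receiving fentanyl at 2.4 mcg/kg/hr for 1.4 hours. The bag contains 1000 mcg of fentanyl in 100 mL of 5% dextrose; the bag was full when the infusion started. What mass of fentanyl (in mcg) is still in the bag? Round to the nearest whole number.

Dose = 2.4 mcg/kg/hr × 97.7 kg = 234.48 mcg/hr
Concentration = 1000 mcg ÷ 100 mL = 10 mcg/mL
Rate = 234.48 mcg/hr ÷ 10 mcg/mL = 23.448 mL/hr
Volume infused = 23.448 mL/hr × 1.4 hr = 32.8272 mL
Volume remaining = 100 − 32.8272 = 67.1728 mL
Drug remaining = 67.1728 mL × 10 mcg/mL = 671.728 mcg

672 mcg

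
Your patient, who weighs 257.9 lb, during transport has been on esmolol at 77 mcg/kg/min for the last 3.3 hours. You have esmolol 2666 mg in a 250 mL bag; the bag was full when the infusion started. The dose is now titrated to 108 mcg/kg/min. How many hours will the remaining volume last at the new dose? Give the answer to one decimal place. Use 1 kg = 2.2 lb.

1.2 hours

Initial rate:
Weight = 257.9 lb ÷ 2.2 lb/kg = 117.2273 kg
Dose = 77 mcg/kg/min × 117.2273 kg = 9026.5 mcg/min
9026.5 mcg/min × 60 min/hr = 541590 mcg/hr
Concentration = 2666 mg ÷ 250 mL = 10.664 mg/mL = 10664 mcg/mL
Rate = 541590 mcg/hr ÷ 10664 mcg/mL = 50.78676 mL/hr
Volume infused so far = 50.78676 mL/hr × 3.3 hr = 167.5963 mL
Volume remaining = 250 − 167.5963 = 82.40369 mL
New rate:
Dose = 108 mcg/kg/min × 117.2273 kg = 12660.55 mcg/min
12660.55 mcg/min × 60 min/hr = 759632.7 mcg/hr
Rate = 759632.7 mcg/hr ÷ 10664 mcg/mL = 71.23338 mL/hr
Time remaining = 82.40369 mL ÷ 71.23338 mL/hr = 1.156813 hr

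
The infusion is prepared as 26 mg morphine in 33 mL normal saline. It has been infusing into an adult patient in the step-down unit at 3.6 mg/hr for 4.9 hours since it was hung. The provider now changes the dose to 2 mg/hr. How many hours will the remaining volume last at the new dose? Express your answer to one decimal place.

4.2 hours

Initial rate:
Concentration = 26 mg ÷ 33 mL = 0.7878788 mg/mL
Rate = 3.6 mg/hr ÷ 0.7878788 mg/mL = 4.569231 mL/hr
Volume infused so far = 4.569231 mL/hr × 4.9 hr = 22.38923 mL
Volume remaining = 33 − 22.38923 = 10.61077 mL
New rate:
Rate = 2 mg/hr ÷ 0.7878788 mg/mL = 2.538462 mL/hr
Time remaining = 10.61077 mL ÷ 2.538462 mL/hr = 4.18 hr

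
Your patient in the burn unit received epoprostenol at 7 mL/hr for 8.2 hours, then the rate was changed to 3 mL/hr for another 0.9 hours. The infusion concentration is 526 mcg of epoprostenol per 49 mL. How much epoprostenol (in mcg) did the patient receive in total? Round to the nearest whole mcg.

645 mcg

Concentration = 526 mcg ÷ 49 mL = 10.73469 mcg/mL
Stage 1: 7 mL/hr × 8.2 hr = 57.4 mL → 57.4 mL × 10.73469 mcg/mL = 616.1714 mcg
Stage 2: 3 mL/hr × 0.9 hr = 2.7 mL → 2.7 mL × 10.73469 mcg/mL = 28.98367 mcg
Total = 616.1714 + 28.98367 = 645.1551 mcg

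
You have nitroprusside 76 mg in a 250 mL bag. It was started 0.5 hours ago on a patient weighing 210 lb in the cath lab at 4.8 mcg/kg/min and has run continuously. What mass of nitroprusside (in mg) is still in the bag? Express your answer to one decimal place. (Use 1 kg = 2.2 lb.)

Weight = 210 lb ÷ 2.2 lb/kg = 95.45455 kg
Dose = 4.8 mcg/kg/min × 95.45455 kg = 458.1818 mcg/min
458.1818 mcg/min × 60 min/hr = 27490.91 mcg/hr
Concentration = 76 mg ÷ 250 mL = 0.304 mg/mL = 304 mcg/mL
Rate = 27490.91 mcg/hr ÷ 304 mcg/mL = 90.43062 mL/hr
Volume infused = 90.43062 mL/hr × 0.5 hr = 45.21531 mL
Volume remaining = 250 − 45.21531 = 204.7847 mL
Drug remaining = 204.7847 mL × 304 mcg/mL = 62254.55 mcg = 62.25455 mg

62.3 mg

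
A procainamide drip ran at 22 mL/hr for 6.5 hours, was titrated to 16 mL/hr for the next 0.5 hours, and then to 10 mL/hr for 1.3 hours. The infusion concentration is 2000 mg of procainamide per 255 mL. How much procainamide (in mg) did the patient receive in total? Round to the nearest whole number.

Concentration = 2000 mg ÷ 255 mL = 7.843137 mg/mL
Stage 1: 22 mL/hr × 6.5 hr = 143 mL → 143 mL × 7.843137 mg/mL = 1121.569 mg
Stage 2: 16 mL/hr × 0.5 hr = 8 mL → 8 mL × 7.843137 mg/mL = 62.7451 mg
Stage 3: 10 mL/hr × 1.3 hr = 13 mL → 13 mL × 7.843137 mg/mL = 101.9608 mg
Total = 1121.569 + 62.7451 + 101.9608 = 1286.275 mg

1286 mg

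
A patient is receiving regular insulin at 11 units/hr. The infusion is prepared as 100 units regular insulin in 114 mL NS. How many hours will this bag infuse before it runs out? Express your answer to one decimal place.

9.1 hours

Concentration = 100 units ÷ 114 mL = 0.877193 units/mL
Rate = 11 units/hr ÷ 0.877193 units/mL = 12.54 mL/hr
Duration = 114 mL ÷ 12.54 mL/hr = 9.090909 hr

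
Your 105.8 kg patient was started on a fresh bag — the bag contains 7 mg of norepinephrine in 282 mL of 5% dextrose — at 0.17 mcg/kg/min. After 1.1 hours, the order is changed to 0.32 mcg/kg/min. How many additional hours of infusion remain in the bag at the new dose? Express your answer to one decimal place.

Initial rate:
Dose = 0.17 mcg/kg/min × 105.8 kg = 17.986 mcg/min
17.986 mcg/min × 60 min/hr = 1079.16 mcg/hr
Concentration = 7 mg ÷ 282 mL = 0.0248227 mg/mL = 24.8227 mcg/mL
Rate = 1079.16 mcg/hr ÷ 24.8227 mcg/mL = 43.47473 mL/hr
Volume infused so far = 43.47473 mL/hr × 1.1 hr = 47.8222 mL
Volume remaining = 282 − 47.8222 = 234.1778 mL
New rate:
Dose = 0.32 mcg/kg/min × 105.8 kg = 33.856 mcg/min
33.856 mcg/min × 60 min/hr = 2031.36 mcg/hr
Rate = 2031.36 mcg/hr ÷ 24.8227 mcg/mL = 81.83479 mL/hr
Time remaining = 234.1778 mL ÷ 81.83479 mL/hr = 2.861592 hr

2.9 hours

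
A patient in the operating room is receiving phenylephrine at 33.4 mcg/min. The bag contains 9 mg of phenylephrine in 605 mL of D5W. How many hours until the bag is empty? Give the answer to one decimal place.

33.4 mcg/min × 60 min/hr = 2004 mcg/hr
Concentration = 9 mg ÷ 605 mL = 0.01487603 mg/mL = 14.87603 mcg/mL
Rate = 2004 mcg/hr ÷ 14.87603 mcg/mL = 134.7133 mL/hr
Duration = 605 mL ÷ 134.7133 mL/hr = 4.491018 hr

4.5 hours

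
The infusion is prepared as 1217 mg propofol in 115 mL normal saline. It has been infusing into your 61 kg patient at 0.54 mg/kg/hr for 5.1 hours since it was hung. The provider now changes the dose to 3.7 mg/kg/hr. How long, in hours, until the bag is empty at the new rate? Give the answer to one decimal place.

Initial rate:
Dose = 0.54 mg/kg/hr × 61 kg = 32.94 mg/hr
Concentration = 1217 mg ÷ 115 mL = 10.58261 mg/mL
Rate = 32.94 mg/hr ÷ 10.58261 mg/mL = 3.112654 mL/hr
Volume infused so far = 3.112654 mL/hr × 5.1 hr = 15.87454 mL
Volume remaining = 115 − 15.87454 = 99.12546 mL
New rate:
Dose = 3.7 mg/kg/hr × 61 kg = 225.7 mg/hr
Rate = 225.7 mg/hr ÷ 10.58261 mg/mL = 21.32744 mL/hr
Time remaining = 99.12546 mL ÷ 21.32744 mL/hr = 4.647789 hr

4.6 hours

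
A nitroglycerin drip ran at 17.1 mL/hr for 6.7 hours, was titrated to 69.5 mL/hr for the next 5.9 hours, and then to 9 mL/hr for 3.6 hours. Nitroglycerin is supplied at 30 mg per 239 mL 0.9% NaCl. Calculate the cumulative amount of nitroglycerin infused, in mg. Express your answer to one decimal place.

Concentration = 30 mg ÷ 239 mL = 0.125523 mg/mL
Stage 1: 17.1 mL/hr × 6.7 hr = 114.57 mL → 114.57 mL × 0.125523 mg/mL = 14.38117 mg
Stage 2: 69.5 mL/hr × 5.9 hr = 410.05 mL → 410.05 mL × 0.125523 mg/mL = 51.47071 mg
Stage 3: 9 mL/hr × 3.6 hr = 32.4 mL → 32.4 mL × 0.125523 mg/mL = 4.066946 mg
Total = 14.38117 + 51.47071 + 4.066946 = 69.91883 mg

69.9 mg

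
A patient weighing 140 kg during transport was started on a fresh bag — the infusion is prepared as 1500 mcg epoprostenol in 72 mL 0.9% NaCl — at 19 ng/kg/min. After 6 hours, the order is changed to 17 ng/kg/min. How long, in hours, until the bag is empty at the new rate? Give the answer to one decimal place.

3.8 hours

Initial rate:
Dose = 19 ng/kg/min × 140 kg = 2660 ng/min
2660 ng/min × 60 min/hr = 159600 ng/hr
Concentration = 1500 mcg ÷ 72 mL = 20.83333 mcg/mL = 20833.33 ng/mL
Rate = 159600 ng/hr ÷ 20833.33 ng/mL = 7.6608 mL/hr
Volume infused so far = 7.6608 mL/hr × 6 hr = 45.9648 mL
Volume remaining = 72 − 45.9648 = 26.0352 mL
New rate:
Dose = 17 ng/kg/min × 140 kg = 2380 ng/min
2380 ng/min × 60 min/hr = 142800 ng/hr
Rate = 142800 ng/hr ÷ 20833.33 ng/mL = 6.8544 mL/hr
Time remaining = 26.0352 mL ÷ 6.8544 mL/hr = 3.798319 hr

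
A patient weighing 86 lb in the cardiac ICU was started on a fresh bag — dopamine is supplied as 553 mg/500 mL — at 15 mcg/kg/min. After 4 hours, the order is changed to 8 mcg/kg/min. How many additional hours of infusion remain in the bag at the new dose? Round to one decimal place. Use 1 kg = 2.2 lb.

22.0 hours

Initial rate:
Weight = 86 lb ÷ 2.2 lb/kg = 39.09091 kg
Dose = 15 mcg/kg/min × 39.09091 kg = 586.3636 mcg/min
586.3636 mcg/min × 60 min/hr = 35181.82 mcg/hr
Concentration = 553 mg ÷ 500 mL = 1.106 mg/mL = 1106 mcg/mL
Rate = 35181.82 mcg/hr ÷ 1106 mcg/mL = 31.80996 mL/hr
Volume infused so far = 31.80996 mL/hr × 4 hr = 127.2398 mL
Volume remaining = 500 − 127.2398 = 372.7602 mL
New rate:
Dose = 8 mcg/kg/min × 39.09091 kg = 312.7273 mcg/min
312.7273 mcg/min × 60 min/hr = 18763.64 mcg/hr
Rate = 18763.64 mcg/hr ÷ 1106 mcg/mL = 16.96531 mL/hr
Time remaining = 372.7602 mL ÷ 16.96531 mL/hr = 21.9719 hr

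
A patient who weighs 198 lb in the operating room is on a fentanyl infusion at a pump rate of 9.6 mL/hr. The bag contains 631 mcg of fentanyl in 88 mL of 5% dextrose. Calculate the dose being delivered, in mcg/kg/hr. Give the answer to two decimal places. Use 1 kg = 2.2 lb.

0.76 mcg/kg/hr

Weight = 198 lb ÷ 2.2 lb/kg = 90 kg
Concentration = 631 mcg ÷ 88 mL = 7.170455 mcg/mL
Drug rate = 9.6 mL/hr × 7.170455 mcg/mL = 68.83636 mcg/hr
68.83636 mcg/hr ÷ 90 kg = 0.7648485 mcg/kg/hr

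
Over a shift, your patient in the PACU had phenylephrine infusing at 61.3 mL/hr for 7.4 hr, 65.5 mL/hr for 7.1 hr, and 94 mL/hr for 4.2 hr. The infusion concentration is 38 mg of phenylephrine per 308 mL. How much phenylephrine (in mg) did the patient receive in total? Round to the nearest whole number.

162 mg

Concentration = 38 mg ÷ 308 mL = 0.1233766 mg/mL
Stage 1: 61.3 mL/hr × 7.4 hr = 453.62 mL → 453.62 mL × 0.1233766 mg/mL = 55.9661 mg
Stage 2: 65.5 mL/hr × 7.1 hr = 465.05 mL → 465.05 mL × 0.1233766 mg/mL = 57.3763 mg
Stage 3: 94 mL/hr × 4.2 hr = 394.8 mL → 394.8 mL × 0.1233766 mg/mL = 48.70909 mg
Total = 55.9661 + 57.3763 + 48.70909 = 162.0515 mg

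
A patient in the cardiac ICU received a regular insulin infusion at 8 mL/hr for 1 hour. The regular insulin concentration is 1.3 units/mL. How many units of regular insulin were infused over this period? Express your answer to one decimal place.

Drug rate = 8 mL/hr × 1.3 units/mL = 10.4 units/hr
Total = 10.4 units/hr × 1 hr = 10.4 units

10.4 units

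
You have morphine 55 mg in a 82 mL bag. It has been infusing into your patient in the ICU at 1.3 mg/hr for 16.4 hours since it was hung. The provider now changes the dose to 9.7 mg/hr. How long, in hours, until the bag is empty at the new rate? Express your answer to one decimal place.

3.5 hours

Initial rate:
Concentration = 55 mg ÷ 82 mL = 0.6707317 mg/mL
Rate = 1.3 mg/hr ÷ 0.6707317 mg/mL = 1.938182 mL/hr
Volume infused so far = 1.938182 mL/hr × 16.4 hr = 31.78618 mL
Volume remaining = 82 − 31.78618 = 50.21382 mL
New rate:
Rate = 9.7 mg/hr ÷ 0.6707317 mg/mL = 14.46182 mL/hr
Time remaining = 50.21382 mL ÷ 14.46182 mL/hr = 3.472165 hr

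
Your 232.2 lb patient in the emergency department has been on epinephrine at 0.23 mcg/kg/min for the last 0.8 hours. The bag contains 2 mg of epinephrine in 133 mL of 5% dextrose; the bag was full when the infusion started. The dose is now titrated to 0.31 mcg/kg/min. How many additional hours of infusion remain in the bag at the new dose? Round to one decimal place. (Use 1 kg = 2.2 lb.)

Initial rate:
Weight = 232.2 lb ÷ 2.2 lb/kg = 105.5455 kg
Dose = 0.23 mcg/kg/min × 105.5455 kg = 24.27545 mcg/min
24.27545 mcg/min × 60 min/hr = 1456.527 mcg/hr
Concentration = 2 mg ÷ 133 mL = 0.01503759 mg/mL = 15.03759 mcg/mL
Rate = 1456.527 mcg/hr ÷ 15.03759 mcg/mL = 96.85906 mL/hr
Volume infused so far = 96.85906 mL/hr × 0.8 hr = 77.48725 mL
Volume remaining = 133 − 77.48725 = 55.51275 mL
New rate:
Dose = 0.31 mcg/kg/min × 105.5455 kg = 32.71909 mcg/min
32.71909 mcg/min × 60 min/hr = 1963.145 mcg/hr
Rate = 1963.145 mcg/hr ÷ 15.03759 mcg/mL = 130.5492 mL/hr
Time remaining = 55.51275 mL ÷ 130.5492 mL/hr = 0.4252248 hr

0.4 hours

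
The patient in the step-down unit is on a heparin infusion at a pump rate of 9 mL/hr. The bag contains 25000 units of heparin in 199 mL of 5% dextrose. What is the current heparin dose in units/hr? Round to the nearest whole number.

Concentration = 25000 units ÷ 199 mL = 125.6281 units/mL
Drug rate = 9 mL/hr × 125.6281 units/mL = 1130.653 units/hr

1131 units/hr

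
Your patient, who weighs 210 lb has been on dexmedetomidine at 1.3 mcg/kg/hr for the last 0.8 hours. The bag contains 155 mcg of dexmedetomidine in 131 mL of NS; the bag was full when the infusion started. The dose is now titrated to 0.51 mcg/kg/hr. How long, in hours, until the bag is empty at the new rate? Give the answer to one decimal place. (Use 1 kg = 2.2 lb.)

Initial rate:
Weight = 210 lb ÷ 2.2 lb/kg = 95.45455 kg
Dose = 1.3 mcg/kg/hr × 95.45455 kg = 124.0909 mcg/hr
Concentration = 155 mcg ÷ 131 mL = 1.183206 mcg/mL
Rate = 124.0909 mcg/hr ÷ 1.183206 mcg/mL = 104.8768 mL/hr
Volume infused so far = 104.8768 mL/hr × 0.8 hr = 83.90147 mL
Volume remaining = 131 − 83.90147 = 47.09853 mL
New rate:
Dose = 0.51 mcg/kg/hr × 95.45455 kg = 48.68182 mcg/hr
Rate = 48.68182 mcg/hr ÷ 1.183206 mcg/mL = 41.14399 mL/hr
Time remaining = 47.09853 mL ÷ 41.14399 mL/hr = 1.144725 hr

1.1 hours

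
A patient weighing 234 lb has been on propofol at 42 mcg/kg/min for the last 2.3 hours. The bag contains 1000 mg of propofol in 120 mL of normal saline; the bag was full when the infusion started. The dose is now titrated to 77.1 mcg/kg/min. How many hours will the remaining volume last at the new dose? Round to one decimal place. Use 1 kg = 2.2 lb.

0.8 hours

Initial rate:
Weight = 234 lb ÷ 2.2 lb/kg = 106.3636 kg
Dose = 42 mcg/kg/min × 106.3636 kg = 4467.273 mcg/min
4467.273 mcg/min × 60 min/hr = 268036.4 mcg/hr
Concentration = 1000 mg ÷ 120 mL = 8.333333 mg/mL = 8333.333 mcg/mL
Rate = 268036.4 mcg/hr ÷ 8333.333 mcg/mL = 32.16436 mL/hr
Volume infused so far = 32.16436 mL/hr × 2.3 hr = 73.97804 mL
Volume remaining = 120 − 73.97804 = 46.02196 mL
New rate:
Dose = 77.1 mcg/kg/min × 106.3636 kg = 8200.636 mcg/min
8200.636 mcg/min × 60 min/hr = 492038.2 mcg/hr
Rate = 492038.2 mcg/hr ÷ 8333.333 mcg/mL = 59.04458 mL/hr
Time remaining = 46.02196 mL ÷ 59.04458 mL/hr = 0.7794443 hr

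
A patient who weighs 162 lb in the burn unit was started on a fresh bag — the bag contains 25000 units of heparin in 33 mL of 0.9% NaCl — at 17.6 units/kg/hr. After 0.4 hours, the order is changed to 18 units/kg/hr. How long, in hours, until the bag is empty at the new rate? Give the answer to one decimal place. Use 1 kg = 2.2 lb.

18.5 hours

Initial rate:
Weight = 162 lb ÷ 2.2 lb/kg = 73.63636 kg
Dose = 17.6 units/kg/hr × 73.63636 kg = 1296 units/hr
Concentration = 25000 units ÷ 33 mL = 757.5758 units/mL
Rate = 1296 units/hr ÷ 757.5758 units/mL = 1.71072 mL/hr
Volume infused so far = 1.71072 mL/hr × 0.4 hr = 0.684288 mL
Volume remaining = 33 − 0.684288 = 32.31571 mL
New rate:
Dose = 18 units/kg/hr × 73.63636 kg = 1325.455 units/hr
Rate = 1325.455 units/hr ÷ 757.5758 units/mL = 1.7496 mL/hr
Time remaining = 32.31571 mL ÷ 1.7496 mL/hr = 18.47034 hr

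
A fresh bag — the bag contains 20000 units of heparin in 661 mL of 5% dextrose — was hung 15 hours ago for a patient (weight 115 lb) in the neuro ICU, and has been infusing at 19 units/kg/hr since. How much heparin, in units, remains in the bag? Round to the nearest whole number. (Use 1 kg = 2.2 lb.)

5102 units

Weight = 115 lb ÷ 2.2 lb/kg = 52.27273 kg
Dose = 19 units/kg/hr × 52.27273 kg = 993.1818 units/hr
Concentration = 20000 units ÷ 661 mL = 30.25719 units/mL
Rate = 993.1818 units/hr ÷ 30.25719 units/mL = 32.82466 mL/hr
Volume infused = 32.82466 mL/hr × 15 hr = 492.3699 mL
Volume remaining = 661 − 492.3699 = 168.6301 mL
Drug remaining = 168.6301 mL × 30.25719 units/mL = 5102.273 units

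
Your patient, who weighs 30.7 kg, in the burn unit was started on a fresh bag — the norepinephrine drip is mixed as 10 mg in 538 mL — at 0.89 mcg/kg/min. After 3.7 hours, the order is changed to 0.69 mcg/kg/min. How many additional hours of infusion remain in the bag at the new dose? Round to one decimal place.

Initial rate:
Dose = 0.89 mcg/kg/min × 30.7 kg = 27.323 mcg/min
27.323 mcg/min × 60 min/hr = 1639.38 mcg/hr
Concentration = 10 mg ÷ 538 mL = 0.01858736 mg/mL = 18.58736 mcg/mL
Rate = 1639.38 mcg/hr ÷ 18.58736 mcg/mL = 88.19864 mL/hr
Volume infused so far = 88.19864 mL/hr × 3.7 hr = 326.335 mL
Volume remaining = 538 − 326.335 = 211.665 mL
New rate:
Dose = 0.69 mcg/kg/min × 30.7 kg = 21.183 mcg/min
21.183 mcg/min × 60 min/hr = 1270.98 mcg/hr
Rate = 1270.98 mcg/hr ÷ 18.58736 mcg/mL = 68.37872 mL/hr
Time remaining = 211.665 mL ÷ 68.37872 mL/hr = 3.095481 hr

3.1 hours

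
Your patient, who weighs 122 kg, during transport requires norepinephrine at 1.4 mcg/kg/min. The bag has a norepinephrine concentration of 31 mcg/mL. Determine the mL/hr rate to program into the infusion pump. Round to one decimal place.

Dose = 1.4 mcg/kg/min × 122 kg = 170.8 mcg/min
170.8 mcg/min × 60 min/hr = 10248 mcg/hr
Rate = 10248 mcg/hr ÷ 31 mcg/mL = 330.5806 mL/hr

330.6 mL/hr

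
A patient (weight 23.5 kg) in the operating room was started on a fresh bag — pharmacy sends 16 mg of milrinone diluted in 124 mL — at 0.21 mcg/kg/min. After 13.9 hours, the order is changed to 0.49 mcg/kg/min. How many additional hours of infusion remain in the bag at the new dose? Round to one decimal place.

17.2 hours

Initial rate:
Dose = 0.21 mcg/kg/min × 23.5 kg = 4.935 mcg/min
4.935 mcg/min × 60 min/hr = 296.1 mcg/hr
Concentration = 16 mg ÷ 124 mL = 0.1290323 mg/mL = 129.0323 mcg/mL
Rate = 296.1 mcg/hr ÷ 129.0323 mcg/mL = 2.294775 mL/hr
Volume infused so far = 2.294775 mL/hr × 13.9 hr = 31.89737 mL
Volume remaining = 124 − 31.89737 = 92.10263 mL
New rate:
Dose = 0.49 mcg/kg/min × 23.5 kg = 11.515 mcg/min
11.515 mcg/min × 60 min/hr = 690.9 mcg/hr
Rate = 690.9 mcg/hr ÷ 129.0323 mcg/mL = 5.354475 mL/hr
Time remaining = 92.10263 mL ÷ 5.354475 mL/hr = 17.20106 hr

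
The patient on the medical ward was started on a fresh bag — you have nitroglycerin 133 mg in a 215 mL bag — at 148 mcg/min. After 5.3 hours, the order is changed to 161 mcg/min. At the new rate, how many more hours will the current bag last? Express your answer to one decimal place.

Initial rate:
148 mcg/min × 60 min/hr = 8880 mcg/hr
Concentration = 133 mg ÷ 215 mL = 0.6186047 mg/mL = 618.6047 mcg/mL
Rate = 8880 mcg/hr ÷ 618.6047 mcg/mL = 14.35489 mL/hr
Volume infused so far = 14.35489 mL/hr × 5.3 hr = 76.0809 mL
Volume remaining = 215 − 76.0809 = 138.9191 mL
New rate:
161 mcg/min × 60 min/hr = 9660 mcg/hr
Rate = 9660 mcg/hr ÷ 618.6047 mcg/mL = 15.61579 mL/hr
Time remaining = 138.9191 mL ÷ 15.61579 mL/hr = 8.896066 hr

8.9 hours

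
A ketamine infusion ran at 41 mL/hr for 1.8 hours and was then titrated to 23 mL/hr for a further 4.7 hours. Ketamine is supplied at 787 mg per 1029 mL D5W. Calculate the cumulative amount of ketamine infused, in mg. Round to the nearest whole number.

Concentration = 787 mg ÷ 1029 mL = 0.7648202 mg/mL
Stage 1: 41 mL/hr × 1.8 hr = 73.8 mL → 73.8 mL × 0.7648202 mg/mL = 56.44373 mg
Stage 2: 23 mL/hr × 4.7 hr = 108.1 mL → 108.1 mL × 0.7648202 mg/mL = 82.67707 mg
Total = 56.44373 + 82.67707 = 139.1208 mg

139 mg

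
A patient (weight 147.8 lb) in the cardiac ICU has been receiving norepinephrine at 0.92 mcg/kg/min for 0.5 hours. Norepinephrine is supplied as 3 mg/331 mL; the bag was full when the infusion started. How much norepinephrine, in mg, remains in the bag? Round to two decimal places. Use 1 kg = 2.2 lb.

1.15 mg

Weight = 147.8 lb ÷ 2.2 lb/kg = 67.18182 kg
Dose = 0.92 mcg/kg/min × 67.18182 kg = 61.80727 mcg/min
61.80727 mcg/min × 60 min/hr = 3708.436 mcg/hr
Concentration = 3 mg ÷ 331 mL = 0.009063444 mg/mL = 9.063444 mcg/mL
Rate = 3708.436 mcg/hr ÷ 9.063444 mcg/mL = 409.1641 mL/hr
Volume infused = 409.1641 mL/hr × 0.5 hr = 204.5821 mL
Volume remaining = 331 − 204.5821 = 126.4179 mL
Drug remaining = 126.4179 mL × 9.063444 mcg/mL = 1145.782 mcg = 1.145782 mg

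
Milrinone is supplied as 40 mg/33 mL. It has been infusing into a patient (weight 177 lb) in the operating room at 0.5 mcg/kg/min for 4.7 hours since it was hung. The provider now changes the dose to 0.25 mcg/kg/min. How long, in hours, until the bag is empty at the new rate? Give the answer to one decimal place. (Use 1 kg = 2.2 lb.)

Initial rate:
Weight = 177 lb ÷ 2.2 lb/kg = 80.45455 kg
Dose = 0.5 mcg/kg/min × 80.45455 kg = 40.22727 mcg/min
40.22727 mcg/min × 60 min/hr = 2413.636 mcg/hr
Concentration = 40 mg ÷ 33 mL = 1.212121 mg/mL = 1212.121 mcg/mL
Rate = 2413.636 mcg/hr ÷ 1212.121 mcg/mL = 1.99125 mL/hr
Volume infused so far = 1.99125 mL/hr × 4.7 hr = 9.358875 mL
Volume remaining = 33 − 9.358875 = 23.64112 mL
New rate:
Dose = 0.25 mcg/kg/min × 80.45455 kg = 20.11364 mcg/min
20.11364 mcg/min × 60 min/hr = 1206.818 mcg/hr
Rate = 1206.818 mcg/hr ÷ 1212.121 mcg/mL = 0.995625 mL/hr
Time remaining = 23.64112 mL ÷ 0.995625 mL/hr = 23.74501 hr

23.7 hours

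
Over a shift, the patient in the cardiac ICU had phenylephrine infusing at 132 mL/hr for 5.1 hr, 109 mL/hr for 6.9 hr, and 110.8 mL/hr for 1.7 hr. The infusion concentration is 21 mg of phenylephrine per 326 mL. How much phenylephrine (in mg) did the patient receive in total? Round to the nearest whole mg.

Concentration = 21 mg ÷ 326 mL = 0.06441718 mg/mL
Stage 1: 132 mL/hr × 5.1 hr = 673.2 mL → 673.2 mL × 0.06441718 mg/mL = 43.36564 mg
Stage 2: 109 mL/hr × 6.9 hr = 752.1 mL → 752.1 mL × 0.06441718 mg/mL = 48.44816 mg
Stage 3: 110.8 mL/hr × 1.7 hr = 188.36 mL → 188.36 mL × 0.06441718 mg/mL = 12.13362 mg
Total = 43.36564 + 48.44816 + 12.13362 = 103.9474 mg

104 mg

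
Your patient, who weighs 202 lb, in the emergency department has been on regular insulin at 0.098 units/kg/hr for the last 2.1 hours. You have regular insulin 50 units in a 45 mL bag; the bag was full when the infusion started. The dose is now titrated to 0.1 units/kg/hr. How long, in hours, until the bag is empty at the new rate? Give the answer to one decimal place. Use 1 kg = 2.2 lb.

3.4 hours

Initial rate:
Weight = 202 lb ÷ 2.2 lb/kg = 91.81818 kg
Dose = 0.098 units/kg/hr × 91.81818 kg = 8.998182 units/hr
Concentration = 50 units ÷ 45 mL = 1.111111 units/mL
Rate = 8.998182 units/hr ÷ 1.111111 units/mL = 8.098364 mL/hr
Volume infused so far = 8.098364 mL/hr × 2.1 hr = 17.00656 mL
Volume remaining = 45 − 17.00656 = 27.99344 mL
New rate:
Dose = 0.1 units/kg/hr × 91.81818 kg = 9.181818 units/hr
Rate = 9.181818 units/hr ÷ 1.111111 units/mL = 8.263636 mL/hr
Time remaining = 27.99344 mL ÷ 8.263636 mL/hr = 3.387545 hr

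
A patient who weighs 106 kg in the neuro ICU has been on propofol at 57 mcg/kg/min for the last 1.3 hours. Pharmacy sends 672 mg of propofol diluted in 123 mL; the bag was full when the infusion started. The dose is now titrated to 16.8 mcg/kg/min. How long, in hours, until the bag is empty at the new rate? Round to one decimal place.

1.9 hours

Initial rate:
Dose = 57 mcg/kg/min × 106 kg = 6042 mcg/min
6042 mcg/min × 60 min/hr = 362520 mcg/hr
Concentration = 672 mg ÷ 123 mL = 5.463415 mg/mL = 5463.415 mcg/mL
Rate = 362520 mcg/hr ÷ 5463.415 mcg/mL = 66.35411 mL/hr
Volume infused so far = 66.35411 mL/hr × 1.3 hr = 86.26034 mL
Volume remaining = 123 − 86.26034 = 36.73966 mL
New rate:
Dose = 16.8 mcg/kg/min × 106 kg = 1780.8 mcg/min
1780.8 mcg/min × 60 min/hr = 106848 mcg/hr
Rate = 106848 mcg/hr ÷ 5463.415 mcg/mL = 19.557 mL/hr
Time remaining = 36.73966 mL ÷ 19.557 mL/hr = 1.878594 hr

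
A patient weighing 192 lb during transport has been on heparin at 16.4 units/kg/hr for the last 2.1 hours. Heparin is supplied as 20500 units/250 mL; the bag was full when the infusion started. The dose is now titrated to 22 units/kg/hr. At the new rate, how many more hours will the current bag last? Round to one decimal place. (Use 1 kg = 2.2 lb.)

9.1 hours

Initial rate:
Weight = 192 lb ÷ 2.2 lb/kg = 87.27273 kg
Dose = 16.4 units/kg/hr × 87.27273 kg = 1431.273 units/hr
Concentration = 20500 units ÷ 250 mL = 82 units/mL
Rate = 1431.273 units/hr ÷ 82 units/mL = 17.45455 mL/hr
Volume infused so far = 17.45455 mL/hr × 2.1 hr = 36.65455 mL
Volume remaining = 250 − 36.65455 = 213.3455 mL
New rate:
Dose = 22 units/kg/hr × 87.27273 kg = 1920 units/hr
Rate = 1920 units/hr ÷ 82 units/mL = 23.41463 mL/hr
Time remaining = 213.3455 mL ÷ 23.41463 mL/hr = 9.111629 hr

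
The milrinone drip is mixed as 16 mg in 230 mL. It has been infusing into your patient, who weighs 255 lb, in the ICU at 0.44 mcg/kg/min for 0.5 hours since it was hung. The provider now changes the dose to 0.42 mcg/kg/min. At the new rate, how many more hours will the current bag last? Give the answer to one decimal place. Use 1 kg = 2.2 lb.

Initial rate:
Weight = 255 lb ÷ 2.2 lb/kg = 115.9091 kg
Dose = 0.44 mcg/kg/min × 115.9091 kg = 51 mcg/min
51 mcg/min × 60 min/hr = 3060 mcg/hr
Concentration = 16 mg ÷ 230 mL = 0.06956522 mg/mL = 69.56522 mcg/mL
Rate = 3060 mcg/hr ÷ 69.56522 mcg/mL = 43.9875 mL/hr
Volume infused so far = 43.9875 mL/hr × 0.5 hr = 21.99375 mL
Volume remaining = 230 − 21.99375 = 208.0062 mL
New rate:
Dose = 0.42 mcg/kg/min × 115.9091 kg = 48.68182 mcg/min
48.68182 mcg/min × 60 min/hr = 2920.909 mcg/hr
Rate = 2920.909 mcg/hr ÷ 69.56522 mcg/mL = 41.98807 mL/hr
Time remaining = 208.0062 mL ÷ 41.98807 mL/hr = 4.953937 hr

5.0 hours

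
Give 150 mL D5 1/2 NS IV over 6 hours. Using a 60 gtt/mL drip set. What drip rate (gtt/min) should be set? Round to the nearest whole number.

150 mL ÷ (6 hr × 60 = 360 min) = 0.4166667 mL/min
0.4166667 mL/min × 60 gtt/mL = 25 gtt/min

25 gtt/min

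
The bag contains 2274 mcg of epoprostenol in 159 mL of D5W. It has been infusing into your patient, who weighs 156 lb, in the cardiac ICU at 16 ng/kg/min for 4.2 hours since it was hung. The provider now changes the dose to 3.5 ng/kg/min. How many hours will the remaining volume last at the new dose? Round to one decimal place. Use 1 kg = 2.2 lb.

Initial rate:
Weight = 156 lb ÷ 2.2 lb/kg = 70.90909 kg
Dose = 16 ng/kg/min × 70.90909 kg = 1134.545 ng/min
1134.545 ng/min × 60 min/hr = 68072.73 ng/hr
Concentration = 2274 mcg ÷ 159 mL = 14.30189 mcg/mL = 14301.89 ng/mL
Rate = 68072.73 ng/hr ÷ 14301.89 ng/mL = 4.759703 mL/hr
Volume infused so far = 4.759703 mL/hr × 4.2 hr = 19.99075 mL
Volume remaining = 159 − 19.99075 = 139.0092 mL
New rate:
Dose = 3.5 ng/kg/min × 70.90909 kg = 248.1818 ng/min
248.1818 ng/min × 60 min/hr = 14890.91 ng/hr
Rate = 14890.91 ng/hr ÷ 14301.89 ng/mL = 1.041185 mL/hr
Time remaining = 139.0092 mL ÷ 1.041185 mL/hr = 133.5106 hr

133.5 hours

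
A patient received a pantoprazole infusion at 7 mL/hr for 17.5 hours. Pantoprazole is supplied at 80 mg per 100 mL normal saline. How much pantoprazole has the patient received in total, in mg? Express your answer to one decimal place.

98.0 mg

Concentration = 80 mg ÷ 100 mL = 0.8 mg/mL
Drug rate = 7 mL/hr × 0.8 mg/mL = 5.6 mg/hr
Total = 5.6 mg/hr × 17.5 hr = 98 mg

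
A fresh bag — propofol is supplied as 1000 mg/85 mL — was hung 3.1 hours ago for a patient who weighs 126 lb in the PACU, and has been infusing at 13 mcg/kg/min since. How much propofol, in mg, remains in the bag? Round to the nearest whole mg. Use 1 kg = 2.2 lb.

Weight = 126 lb ÷ 2.2 lb/kg = 57.27273 kg
Dose = 13 mcg/kg/min × 57.27273 kg = 744.5455 mcg/min
744.5455 mcg/min × 60 min/hr = 44672.73 mcg/hr
Concentration = 1000 mg ÷ 85 mL = 11.76471 mg/mL = 11764.71 mcg/mL
Rate = 44672.73 mcg/hr ÷ 11764.71 mcg/mL = 3.797182 mL/hr
Volume infused = 3.797182 mL/hr × 3.1 hr = 11.77126 mL
Volume remaining = 85 − 11.77126 = 73.22874 mL
Drug remaining = 73.22874 mL × 11764.71 mcg/mL = 861514.5 mcg = 861.5145 mg

862 mg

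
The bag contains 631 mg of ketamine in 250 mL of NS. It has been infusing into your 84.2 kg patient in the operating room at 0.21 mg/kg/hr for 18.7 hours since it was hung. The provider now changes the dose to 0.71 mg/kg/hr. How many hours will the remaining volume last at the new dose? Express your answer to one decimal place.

Initial rate:
Dose = 0.21 mg/kg/hr × 84.2 kg = 17.682 mg/hr
Concentration = 631 mg ÷ 250 mL = 2.524 mg/mL
Rate = 17.682 mg/hr ÷ 2.524 mg/mL = 7.005547 mL/hr
Volume infused so far = 7.005547 mL/hr × 18.7 hr = 131.0037 mL
Volume remaining = 250 − 131.0037 = 118.9963 mL
New rate:
Dose = 0.71 mg/kg/hr × 84.2 kg = 59.782 mg/hr
Rate = 59.782 mg/hr ÷ 2.524 mg/mL = 23.68542 mL/hr
Time remaining = 118.9963 mL ÷ 23.68542 mL/hr = 5.024031 hr

5.0 hours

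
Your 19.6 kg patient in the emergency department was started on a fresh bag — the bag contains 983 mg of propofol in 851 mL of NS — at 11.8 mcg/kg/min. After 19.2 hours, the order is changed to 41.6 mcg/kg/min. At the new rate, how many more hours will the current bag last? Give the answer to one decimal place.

Initial rate:
Dose = 11.8 mcg/kg/min × 19.6 kg = 231.28 mcg/min
231.28 mcg/min × 60 min/hr = 13876.8 mcg/hr
Concentration = 983 mg ÷ 851 mL = 1.155112 mg/mL = 1155.112 mcg/mL
Rate = 13876.8 mcg/hr ÷ 1155.112 mcg/mL = 12.01338 mL/hr
Volume infused so far = 12.01338 mL/hr × 19.2 hr = 230.657 mL
Volume remaining = 851 − 230.657 = 620.343 mL
New rate:
Dose = 41.6 mcg/kg/min × 19.6 kg = 815.36 mcg/min
815.36 mcg/min × 60 min/hr = 48921.6 mcg/hr
Rate = 48921.6 mcg/hr ÷ 1155.112 mcg/mL = 42.35227 mL/hr
Time remaining = 620.343 mL ÷ 42.35227 mL/hr = 14.64722 hr

14.6 hours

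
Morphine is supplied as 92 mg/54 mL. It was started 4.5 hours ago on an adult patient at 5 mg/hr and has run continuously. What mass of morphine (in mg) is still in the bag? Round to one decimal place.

69.5 mg

Concentration = 92 mg ÷ 54 mL = 1.703704 mg/mL
Rate = 5 mg/hr ÷ 1.703704 mg/mL = 2.934783 mL/hr
Volume infused = 2.934783 mL/hr × 4.5 hr = 13.20652 mL
Volume remaining = 54 − 13.20652 = 40.79348 mL
Drug remaining = 40.79348 mL × 1.703704 mg/mL = 69.5 mg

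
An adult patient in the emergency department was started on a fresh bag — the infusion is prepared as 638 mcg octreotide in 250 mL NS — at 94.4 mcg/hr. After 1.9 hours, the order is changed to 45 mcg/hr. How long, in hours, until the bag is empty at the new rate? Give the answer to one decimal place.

10.2 hours

Initial rate:
Concentration = 638 mcg ÷ 250 mL = 2.552 mcg/mL
Rate = 94.4 mcg/hr ÷ 2.552 mcg/mL = 36.9906 mL/hr
Volume infused so far = 36.9906 mL/hr × 1.9 hr = 70.28213 mL
Volume remaining = 250 − 70.28213 = 179.7179 mL
New rate:
Rate = 45 mcg/hr ÷ 2.552 mcg/mL = 17.63323 mL/hr
Time remaining = 179.7179 mL ÷ 17.63323 mL/hr = 10.192 hr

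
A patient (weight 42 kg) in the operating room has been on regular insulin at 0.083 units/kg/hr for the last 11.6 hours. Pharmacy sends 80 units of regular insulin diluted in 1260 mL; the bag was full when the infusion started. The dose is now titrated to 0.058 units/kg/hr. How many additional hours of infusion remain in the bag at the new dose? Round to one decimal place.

16.2 hours

Initial rate:
Dose = 0.083 units/kg/hr × 42 kg = 3.486 units/hr
Concentration = 80 units ÷ 1260 mL = 0.06349206 units/mL
Rate = 3.486 units/hr ÷ 0.06349206 units/mL = 54.9045 mL/hr
Volume infused so far = 54.9045 mL/hr × 11.6 hr = 636.8922 mL
Volume remaining = 1260 − 636.8922 = 623.1078 mL
New rate:
Dose = 0.058 units/kg/hr × 42 kg = 2.436 units/hr
Rate = 2.436 units/hr ÷ 0.06349206 units/mL = 38.367 mL/hr
Time remaining = 623.1078 mL ÷ 38.367 mL/hr = 16.24072 hr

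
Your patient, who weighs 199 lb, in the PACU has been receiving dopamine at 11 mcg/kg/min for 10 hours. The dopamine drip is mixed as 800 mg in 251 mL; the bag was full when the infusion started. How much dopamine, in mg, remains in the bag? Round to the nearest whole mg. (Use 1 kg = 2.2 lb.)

203 mg

Weight = 199 lb ÷ 2.2 lb/kg = 90.45455 kg
Dose = 11 mcg/kg/min × 90.45455 kg = 995 mcg/min
995 mcg/min × 60 min/hr = 59700 mcg/hr
Concentration = 800 mg ÷ 251 mL = 3.187251 mg/mL = 3187.251 mcg/mL
Rate = 59700 mcg/hr ÷ 3187.251 mcg/mL = 18.73087 mL/hr
Volume infused = 18.73087 mL/hr × 10 hr = 187.3087 mL
Volume remaining = 251 − 187.3087 = 63.69125 mL
Drug remaining = 63.69125 mL × 3187.251 mcg/mL = 203000 mcg = 203 mg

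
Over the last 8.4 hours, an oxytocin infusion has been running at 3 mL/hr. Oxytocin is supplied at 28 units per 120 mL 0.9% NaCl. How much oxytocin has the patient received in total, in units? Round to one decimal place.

Concentration = 28 units ÷ 120 mL = 0.2333333 units/mL = 233.3333 milliunits/mL
Drug rate = 3 mL/hr × 233.3333 milliunits/mL = 700 milliunits/hr
Total = 700 milliunits/hr × 8.4 hr = 5880 milliunits = 5.88 units

5.9 units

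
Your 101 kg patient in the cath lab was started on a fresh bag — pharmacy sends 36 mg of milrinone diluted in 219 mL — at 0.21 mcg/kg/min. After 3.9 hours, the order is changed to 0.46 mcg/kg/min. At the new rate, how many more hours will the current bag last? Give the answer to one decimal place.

11.1 hours

Initial rate:
Dose = 0.21 mcg/kg/min × 101 kg = 21.21 mcg/min
21.21 mcg/min × 60 min/hr = 1272.6 mcg/hr
Concentration = 36 mg ÷ 219 mL = 0.1643836 mg/mL = 164.3836 mcg/mL
Rate = 1272.6 mcg/hr ÷ 164.3836 mcg/mL = 7.74165 mL/hr
Volume infused so far = 7.74165 mL/hr × 3.9 hr = 30.19244 mL
Volume remaining = 219 − 30.19244 = 188.8076 mL
New rate:
Dose = 0.46 mcg/kg/min × 101 kg = 46.46 mcg/min
46.46 mcg/min × 60 min/hr = 2787.6 mcg/hr
Rate = 2787.6 mcg/hr ÷ 164.3836 mcg/mL = 16.9579 mL/hr
Time remaining = 188.8076 mL ÷ 16.9579 mL/hr = 11.1339 hr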